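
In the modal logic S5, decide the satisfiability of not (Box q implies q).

No, unsatisfiable

1. not (Box q implies q), u
2. Box q, u
3. not q, u
4. q, u
Accessibility: uRu
Branch closes: q and not q both at u.
Every branch closes; the branch above is one of them.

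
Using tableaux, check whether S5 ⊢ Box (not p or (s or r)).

Not valid

Tableau for the negation not Box (not p or (s or r)):
1. not Box (not p or (s or r)), u
2. not (not p or (s or r)), v
3. p, v
4. not (s or r), v
5. not s, v
6. not r, v
Accessibility: uRu, uRv, vRu, vRv
The negation has an open branch (countermodel exists).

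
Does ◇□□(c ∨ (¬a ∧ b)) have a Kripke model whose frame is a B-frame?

Satisfiable

1. ◇□□(c ∨ (¬a ∧ b)), 0
2. □□(c ∨ (¬a ∧ b)), 1   [◇-rule on 1: fresh world 1, 0R1]
3. □(c ∨ (¬a ∧ b)), 0   [□-rule on 2 via 1R0]
4. □(c ∨ (¬a ∧ b)), 1   [□-rule on 2 via 1R1]
5. c ∨ (¬a ∧ b), 0   [□-rule on 3 via 0R0]
6. c ∨ (¬a ∧ b), 1   [□-rule on 3 via 0R1]
7. ¬a ∧ b, 0   [∨-rule on 5 (branches; this branch)]
8. ¬a, 0   [∧-rule on 7]
9. b, 0   [∧-rule on 7]
10. ¬a ∧ b, 1   [∨-rule on 6 (branches; this branch)]
11. ¬a, 1   [∧-rule on 10]
12. b, 1   [∧-rule on 10]
Accessibility: 0R0, 0R1, 1R0, 1R1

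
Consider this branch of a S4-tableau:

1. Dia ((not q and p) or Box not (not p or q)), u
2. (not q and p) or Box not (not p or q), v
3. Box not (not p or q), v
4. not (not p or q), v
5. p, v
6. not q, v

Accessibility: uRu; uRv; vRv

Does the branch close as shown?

No, open

There is no literal clash: for every atom and world, at most one sign appears.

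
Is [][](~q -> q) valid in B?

Tableau for the negation ~[][](~q -> q):
1. ~[][](~q -> q), 0
2. ~[](~q -> q), 1   [~[]-rule on 1: fresh world 1, 0R1]
3. ~(~q -> q), 2   [~[]-rule on 2: fresh world 2, 1R2]
4. ~q, 2   [~->-rule on 3]
Accessibility: 0R0, 0R1, 1R0, 1R1, 1R2, 2R1, 2R2
The negation has an open branch (countermodel exists).

Not valid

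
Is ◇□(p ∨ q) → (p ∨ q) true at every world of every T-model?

Invalid (countermodel exists)

Tableau for the negation ¬(◇□(p ∨ q) → (p ∨ q)):
1. ¬(◇□(p ∨ q) → (p ∨ q)), 0
2. ◇□(p ∨ q), 0
3. ¬(p ∨ q), 0
4. ¬p, 0
5. ¬q, 0
6. □(p ∨ q), 1
7. p ∨ q, 1
8. q, 1
Accessibility: 0R0, 0R1, 1R1
The negation has an open branch (countermodel exists).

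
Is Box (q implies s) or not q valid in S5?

Invalid (countermodel exists)

Tableau for the negation not (Box (q implies s) or not q):
1. not (Box (q implies s) or not q), u
2. not Box (q implies s), u   [neg-or-rule on 1]
3. q, u   [neg-or-rule on 1]
4. not (q implies s), v   [neg-Box-rule on 2: fresh world v, uRv]
5. q, v   [neg-implies-rule on 4]
6. not s, v   [neg-implies-rule on 4]
Accessibility: uRu, uRv, vRu, vRv
The negation has an open branch (countermodel exists).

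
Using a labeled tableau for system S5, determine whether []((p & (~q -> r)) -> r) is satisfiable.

Yes, satisfiable

1. []((p & (~q -> r)) -> r), 0
2. (p & (~q -> r)) -> r, 0
3. r, 0
Accessibility: 0R0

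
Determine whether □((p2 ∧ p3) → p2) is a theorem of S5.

Tableau for the negation ¬□((p2 ∧ p3) → p2):
1. ¬□((p2 ∧ p3) → p2), u
2. ¬((p2 ∧ p3) → p2), v
3. p2 ∧ p3, v
4. ¬p2, v
5. p2, v
6. p3, v
Accessibility: uRu, uRv, vRu, vRv
Branch closes: p2 and ¬p2 both at v.
Every branch of the negation's tableau closes; the branch above is one of them.

Yes, valid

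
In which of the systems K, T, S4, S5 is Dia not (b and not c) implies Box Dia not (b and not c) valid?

S5

S5-tableau for the negation not (Dia not (b and not c) implies Box Dia not (b and not c)):
1. not (Dia not (b and not c) implies Box Dia not (b and not c)), u
2. Dia not (b and not c), u
3. not Box Dia not (b and not c), u
4. not (b and not c), v
5. c, v
6. not Dia not (b and not c), w
7. b and not c, u
8. b, u
9. not c, u
10. b and not c, v
11. b, v
12. not c, v
Accessibility: uRu, uRv, uRw, vRu, vRv, vRw, wRu, wRv, wRw
Branch closes: c and not c both at v.
Every branch closes (one shown): valid in S5.
S4-tableau for the negation not (Dia not (b and not c) implies Box Dia not (b and not c)):
1. not (Dia not (b and not c) implies Box Dia not (b and not c)), u
2. Dia not (b and not c), u
3. not Box Dia not (b and not c), u
4. not (b and not c), v
5. c, v
6. not Dia not (b and not c), w
7. b and not c, w
8. b, w
9. not c, w
Accessibility: uRu, uRv, uRw, vRv, wRw
Complete open branch: countermodel on an S4-frame, so not valid in S4, nor in K, T (the same frame is also a K-frame and a T-frame).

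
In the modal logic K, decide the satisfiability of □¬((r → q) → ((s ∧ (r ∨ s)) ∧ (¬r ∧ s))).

Satisfiable (open branch found)

1. □¬((r → q) → ((s ∧ (r ∨ s)) ∧ (¬r ∧ s))), u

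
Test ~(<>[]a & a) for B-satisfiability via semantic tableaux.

1. ~(<>[]a & a), 0
2. ~a, 0   [~&-rule on 1 (branches; this branch)]
Accessibility: 0R0

Satisfiable (open branch found)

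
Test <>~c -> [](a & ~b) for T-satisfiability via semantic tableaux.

Satisfiable (open branch found)

1. <>~c -> [](a & ~b), w0
2. [](a & ~b), w0   [->-rule on 1 (branches; this branch)]
3. a & ~b, w0   [[]-rule on 2 via w0Rw0]
4. a, w0   [&-rule on 3]
5. ~b, w0   [&-rule on 3]
Accessibility: w0Rw0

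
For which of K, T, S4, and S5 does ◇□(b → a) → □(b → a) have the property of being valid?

S4-tableau for the negation ¬(◇□(b → a) → □(b → a)):
1. ¬(◇□(b → a) → □(b → a)), w0
2. ◇□(b → a), w0   [¬→-rule on 1]
3. ¬□(b → a), w0   [¬→-rule on 1]
4. □(b → a), w1   [◇-rule on 2: fresh world w1, w0Rw1]
5. b → a, w1   [□-rule on 4 via w1Rw1]
6. a, w1   [→-rule on 5 (branches; this branch)]
7. ¬(b → a), w2   [¬□-rule on 3: fresh world w2, w0Rw2]
8. b, w2   [¬→-rule on 7]
9. ¬a, w2   [¬→-rule on 7]
Accessibility: w0Rw0, w0Rw1, w0Rw2, w1Rw1, w2Rw2
Complete open branch: countermodel on an S4-frame, so not valid in S4, nor in K, T (the same frame is also a K-frame and a T-frame).
S5-tableau for the negation ¬(◇□(b → a) → □(b → a)):
1. ¬(◇□(b → a) → □(b → a)), w0
2. ◇□(b → a), w0   [¬→-rule on 1]
3. ¬□(b → a), w0   [¬→-rule on 1]
4. □(b → a), w1   [◇-rule on 2: fresh world w1, w0Rw1]
5. b → a, w0   [□-rule on 4 via w1Rw0]
6. b → a, w1   [□-rule on 4 via w1Rw1]
7. a, w0   [→-rule on 5 (branches; this branch)]
8. a, w1   [→-rule on 6 (branches; this branch)]
9. ¬(b → a), w2   [¬□-rule on 3: fresh world w2, w0Rw2]
10. b, w2   [¬→-rule on 9]
11. ¬a, w2   [¬→-rule on 9]
12. b → a, w2   [□-rule on 4 via w1Rw2]
13. a, w2   [→-rule on 12 (branches; this branch)]
Accessibility: w0Rw0, w0Rw1, w0Rw2, w1Rw0, w1Rw1, w1Rw2, w2Rw0, w2Rw1, w2Rw2
Branch closes: a and ¬a both at w2.
Every branch closes (one shown): valid in S5.

S5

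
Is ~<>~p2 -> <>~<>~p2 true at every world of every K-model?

Tableau for the negation ~(~<>~p2 -> <>~<>~p2):
1. ~(~<>~p2 -> <>~<>~p2), w0
2. ~<>~p2, w0   [~->-rule on 1]
3. ~<>~<>~p2, w0   [~->-rule on 1]
The negation has an open branch (countermodel exists).

No, not valid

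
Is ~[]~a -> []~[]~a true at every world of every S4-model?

Tableau for the negation ~(~[]~a -> []~[]~a):
1. ~(~[]~a -> []~[]~a), w0
2. ~[]~a, w0
3. ~[]~[]~a, w0
4. a, w1
5. []~a, w2
6. ~a, w2
Accessibility: w0Rw0, w0Rw1, w0Rw2, w1Rw1, w2Rw2
The negation has an open branch (countermodel exists).

Invalid (countermodel exists)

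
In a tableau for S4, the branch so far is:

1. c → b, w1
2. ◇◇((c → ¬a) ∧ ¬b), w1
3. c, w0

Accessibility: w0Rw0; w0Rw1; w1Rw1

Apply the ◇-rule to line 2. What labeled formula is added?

a fresh world w2 with w1Rw2, and ◇((c → ¬a) ∧ ¬b) at w2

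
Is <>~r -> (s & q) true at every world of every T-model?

Tableau for the negation ~(<>~r -> (s & q)):
1. ~(<>~r -> (s & q)), u
2. <>~r, u
3. ~(s & q), u
4. ~q, u
5. ~r, v
Accessibility: uRu, uRv, vRv
The negation has an open branch (countermodel exists).

No, not valid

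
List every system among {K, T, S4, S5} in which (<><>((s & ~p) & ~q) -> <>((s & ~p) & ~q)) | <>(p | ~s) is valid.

S4, S5

T-tableau for the negation ~((<><>((s & ~p) & ~q) -> <>((s & ~p) & ~q)) | <>(p | ~s)):
1. ~((<><>((s & ~p) & ~q) -> <>((s & ~p) & ~q)) | <>(p | ~s)), w0
2. ~(<><>((s & ~p) & ~q) -> <>((s & ~p) & ~q)), w0
3. ~<>(p | ~s), w0
4. <><>((s & ~p) & ~q), w0
5. ~<>((s & ~p) & ~q), w0
6. ~(p | ~s), w0
7. ~p, w0
8. s, w0
9. ~((s & ~p) & ~q), w0
10. q, w0
11. <>((s & ~p) & ~q), w1
12. ~(p | ~s), w1
13. ~p, w1
14. s, w1
15. ~((s & ~p) & ~q), w1
16. q, w1
17. (s & ~p) & ~q, w2
18. s & ~p, w2
19. ~q, w2
20. s, w2
21. ~p, w2
Accessibility: w0Rw0, w0Rw1, w1Rw1, w1Rw2, w2Rw2
Complete open branch: countermodel on a T-frame, so not valid in T, nor in K (the same frame is also a K-frame).
S4-tableau for the negation ~((<><>((s & ~p) & ~q) -> <>((s & ~p) & ~q)) | <>(p | ~s)):
1. ~((<><>((s & ~p) & ~q) -> <>((s & ~p) & ~q)) | <>(p | ~s)), w0
2. ~(<><>((s & ~p) & ~q) -> <>((s & ~p) & ~q)), w0
3. ~<>(p | ~s), w0
4. <><>((s & ~p) & ~q), w0
5. ~<>((s & ~p) & ~q), w0
6. ~(p | ~s), w0
7. ~p, w0
8. s, w0
9. ~((s & ~p) & ~q), w0
10. q, w0
11. <>((s & ~p) & ~q), w1
12. ~(p | ~s), w1
13. ~p, w1
14. s, w1
15. ~((s & ~p) & ~q), w1
16. q, w1
17. (s & ~p) & ~q, w2
18. s & ~p, w2
19. ~q, w2
20. s, w2
21. ~p, w2
22. ~(p | ~s), w2
23. ~((s & ~p) & ~q), w2
24. ~(s & ~p), w2
25. p, w2
Accessibility: w0Rw0, w0Rw1, w0Rw2, w1Rw1, w1Rw2, w2Rw2
Branch closes: p and ~p both at w2.
Every branch closes (one shown): valid in S4, hence also in S5 (every theorem of S4 is a theorem of S5).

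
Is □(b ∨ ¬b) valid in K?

Yes, valid

Tableau for the negation ¬□(b ∨ ¬b):
1. ¬□(b ∨ ¬b), 0
2. ¬(b ∨ ¬b), 1
3. ¬b, 1
4. b, 1
Accessibility: 0R1
Branch closes: b and ¬b both at 1.
Every branch of the negation's tableau closes; the branch above is one of them.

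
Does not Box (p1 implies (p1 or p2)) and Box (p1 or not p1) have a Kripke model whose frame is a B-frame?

1. not Box (p1 implies (p1 or p2)) and Box (p1 or not p1), 0
2. not Box (p1 implies (p1 or p2)), 0
3. Box (p1 or not p1), 0
4. p1 or not p1, 0
5. not p1, 0
6. not (p1 implies (p1 or p2)), 1
7. p1, 1
8. not (p1 or p2), 1
9. not p1, 1
10. not p2, 1
Accessibility: 0R0, 0R1, 1R0, 1R1
Branch closes: p1 and not p1 both at 1.
Every branch closes; the branch above is one of them.

Unsatisfiable (every branch closes)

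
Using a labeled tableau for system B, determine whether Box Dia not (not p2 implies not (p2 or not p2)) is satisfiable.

1. Box Dia not (not p2 implies not (p2 or not p2)), u
2. Dia not (not p2 implies not (p2 or not p2)), u   [Box-rule on 1 via uRu]
3. not (not p2 implies not (p2 or not p2)), v   [Dia-rule on 2: fresh world v, uRv]
4. not p2, v   [neg-implies-rule on 3]
5. p2 or not p2, v   [neg-implies-rule on 3]
6. Dia not (not p2 implies not (p2 or not p2)), v   [Box-rule on 1 via uRv]
7. not (not p2 implies not (p2 or not p2)), w   [Dia-rule on 6: fresh world w, vRw]
8. not p2, w   [neg-implies-rule on 7]
9. p2 or not p2, w   [neg-implies-rule on 7]
Accessibility: uRu, uRv, vRu, vRv, vRw, wRv, wRw

Satisfiable (open branch found)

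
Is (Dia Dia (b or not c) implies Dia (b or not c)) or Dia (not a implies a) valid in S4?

Yes, valid

Tableau for the negation not ((Dia Dia (b or not c) implies Dia (b or not c)) or Dia (not a implies a)):
1. not ((Dia Dia (b or not c) implies Dia (b or not c)) or Dia (not a implies a)), u
2. not (Dia Dia (b or not c) implies Dia (b or not c)), u
3. not Dia (not a implies a), u
4. Dia Dia (b or not c), u
5. not Dia (b or not c), u
6. not (not a implies a), u
7. not a, u
8. not (b or not c), u
9. not b, u
10. c, u
11. Dia (b or not c), v
12. not (not a implies a), v
13. not a, v
14. not (b or not c), v
15. not b, v
16. c, v
17. b or not c, w
18. not (not a implies a), w
19. not a, w
20. not (b or not c), w
21. not b, w
22. c, w
23. not c, w
Accessibility: uRu, uRv, uRw, vRv, vRw, wRw
Branch closes: c and not c both at w.
Every branch of the negation's tableau closes; the branch above is one of them.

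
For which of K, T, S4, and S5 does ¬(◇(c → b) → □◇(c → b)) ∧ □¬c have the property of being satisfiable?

K-tableau for the formula:
1. ¬(◇(c → b) → □◇(c → b)) ∧ □¬c, 0
2. ¬(◇(c → b) → □◇(c → b)), 0   [∧-rule on 1]
3. □¬c, 0   [∧-rule on 1]
4. ◇(c → b), 0   [¬→-rule on 2]
5. ¬□◇(c → b), 0   [¬→-rule on 2]
6. c → b, 1   [◇-rule on 4: fresh world 1, 0R1]
7. ¬c, 1   [□-rule on 3 via 0R1]
8. b, 1   [→-rule on 6 (branches; this branch)]
9. ¬◇(c → b), 2   [¬□-rule on 5: fresh world 2, 0R2]
10. ¬c, 2   [□-rule on 3 via 0R2]
Accessibility: 0R1, 0R2
Complete open branch: satisfiable in K.
T-tableau for the formula:
1. ¬(◇(c → b) → □◇(c → b)) ∧ □¬c, 0
2. ¬(◇(c → b) → □◇(c → b)), 0   [∧-rule on 1]
3. □¬c, 0   [∧-rule on 1]
4. ◇(c → b), 0   [¬→-rule on 2]
5. ¬□◇(c → b), 0   [¬→-rule on 2]
6. ¬c, 0   [□-rule on 3 via 0R0]
7. c → b, 1   [◇-rule on 4: fresh world 1, 0R1]
8. ¬c, 1   [□-rule on 3 via 0R1]
9. b, 1   [→-rule on 7 (branches; this branch)]
10. ¬◇(c → b), 2   [¬□-rule on 5: fresh world 2, 0R2]
11. ¬c, 2   [□-rule on 3 via 0R2]
12. ¬(c → b), 2   [¬◇-rule on 10 via 2R2]
13. c, 2   [¬→-rule on 12]
14. ¬b, 2   [¬→-rule on 12]
Accessibility: 0R0, 0R1, 0R2, 1R1, 2R2
Branch closes: c and ¬c both at 2.
Every branch closes (one shown): unsatisfiable in T, hence also in S4, S5 (every S4/S5-frame is a T-frame).

K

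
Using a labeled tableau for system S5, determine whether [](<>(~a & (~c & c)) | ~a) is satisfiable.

Satisfiable (open branch found)

1. [](<>(~a & (~c & c)) | ~a), 0
2. <>(~a & (~c & c)) | ~a, 0   [[]-rule on 1 via 0R0]
3. ~a, 0   [|-rule on 2 (branches; this branch)]
Accessibility: 0R0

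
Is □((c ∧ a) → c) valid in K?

Valid in K

Tableau for the negation ¬□((c ∧ a) → c):
1. ¬□((c ∧ a) → c), u
2. ¬((c ∧ a) → c), v   [¬□-rule on 1: fresh world v, uRv]
3. c ∧ a, v   [¬→-rule on 2]
4. ¬c, v   [¬→-rule on 2]
5. c, v   [∧-rule on 3]
6. a, v   [∧-rule on 3]
Accessibility: uRv
Branch closes: c and ¬c both at v.
Every branch of the negation's tableau closes; the branch above is one of them.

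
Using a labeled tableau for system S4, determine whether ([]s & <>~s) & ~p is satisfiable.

Unsatisfiable (every branch closes)

1. ([]s & <>~s) & ~p, 0
2. []s & <>~s, 0   [&-rule on 1]
3. ~p, 0   [&-rule on 1]
4. []s, 0   [&-rule on 2]
5. <>~s, 0   [&-rule on 2]
6. s, 0   [[]-rule on 4 via 0R0]
7. ~s, 1   [<>-rule on 5: fresh world 1, 0R1]
8. s, 1   [[]-rule on 4 via 0R1]
Accessibility: 0R0, 0R1, 1R1
Branch closes: s and ~s both at 1.
(One branch shown.) All branches close.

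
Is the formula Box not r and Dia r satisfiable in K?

1. Box not r and Dia r, 0
2. Box not r, 0
3. Dia r, 0
4. r, 1
5. not r, 1
Accessibility: 0R1
Branch closes: r and not r both at 1.
Every branch closes; the branch above is one of them.

No, unsatisfiable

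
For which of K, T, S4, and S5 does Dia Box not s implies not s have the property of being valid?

S5-tableau for the negation not (Dia Box not s implies not s):
1. not (Dia Box not s implies not s), 0
2. Dia Box not s, 0   [neg-implies-rule on 1]
3. s, 0   [neg-implies-rule on 1]
4. Box not s, 1   [Dia-rule on 2: fresh world 1, 0R1]
5. not s, 0   [Box-rule on 4 via 1R0]
Accessibility: 0R0, 0R1, 1R0, 1R1
Branch closes: s and not s both at 0.
Every branch closes (one shown): valid in S5.
S4-tableau for the negation not (Dia Box not s implies not s):
1. not (Dia Box not s implies not s), 0
2. Dia Box not s, 0   [neg-implies-rule on 1]
3. s, 0   [neg-implies-rule on 1]
4. Box not s, 1   [Dia-rule on 2: fresh world 1, 0R1]
5. not s, 1   [Box-rule on 4 via 1R1]
Accessibility: 0R0, 0R1, 1R1
Complete open branch: countermodel on an S4-frame, so not valid in S4, nor in K, T (the same frame is also a K-frame and a T-frame).

S5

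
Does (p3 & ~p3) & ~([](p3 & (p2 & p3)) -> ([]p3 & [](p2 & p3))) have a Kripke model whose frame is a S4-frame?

1. (p3 & ~p3) & ~([](p3 & (p2 & p3)) -> ([]p3 & [](p2 & p3))), 0
2. p3 & ~p3, 0
3. ~([](p3 & (p2 & p3)) -> ([]p3 & [](p2 & p3))), 0
4. p3, 0
5. ~p3, 0
Accessibility: 0R0
Branch closes: p3 and ~p3 both at 0.
(One branch shown.) All branches close.

Unsatisfiable (every branch closes)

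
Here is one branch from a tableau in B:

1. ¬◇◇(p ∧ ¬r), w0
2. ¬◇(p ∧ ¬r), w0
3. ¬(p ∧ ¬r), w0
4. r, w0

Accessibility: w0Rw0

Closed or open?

No world carries both an atom and its negation.

Open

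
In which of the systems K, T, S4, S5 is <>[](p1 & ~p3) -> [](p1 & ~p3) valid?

S4-tableau for the negation ~(<>[](p1 & ~p3) -> [](p1 & ~p3)):
1. ~(<>[](p1 & ~p3) -> [](p1 & ~p3)), u
2. <>[](p1 & ~p3), u
3. ~[](p1 & ~p3), u
4. [](p1 & ~p3), v
5. p1 & ~p3, v
6. p1, v
7. ~p3, v
8. ~(p1 & ~p3), w
9. p3, w
Accessibility: uRu, uRv, uRw, vRv, wRw
Complete open branch: countermodel on an S4-frame, so not valid in S4, nor in K, T (the same frame is also a K-frame and a T-frame).
S5-tableau for the negation ~(<>[](p1 & ~p3) -> [](p1 & ~p3)):
1. ~(<>[](p1 & ~p3) -> [](p1 & ~p3)), u
2. <>[](p1 & ~p3), u
3. ~[](p1 & ~p3), u
4. [](p1 & ~p3), v
5. p1 & ~p3, u
6. p1, u
7. ~p3, u
8. p1 & ~p3, v
9. p1, v
10. ~p3, v
11. ~(p1 & ~p3), w
12. p1 & ~p3, w
13. p1, w
14. ~p3, w
15. p3, w
Accessibility: uRu, uRv, uRw, vRu, vRv, vRw, wRu, wRv, wRw
Branch closes: p3 and ~p3 both at w.
Every branch closes (one shown): valid in S5.

S5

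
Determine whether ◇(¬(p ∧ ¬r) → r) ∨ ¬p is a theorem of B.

Valid in B

Tableau for the negation ¬(◇(¬(p ∧ ¬r) → r) ∨ ¬p):
1. ¬(◇(¬(p ∧ ¬r) → r) ∨ ¬p), w0
2. ¬◇(¬(p ∧ ¬r) → r), w0
3. p, w0
4. ¬(¬(p ∧ ¬r) → r), w0
5. ¬(p ∧ ¬r), w0
6. ¬r, w0
7. r, w0
Accessibility: w0Rw0
Branch closes: r and ¬r both at w0.
All branches of the negation close; one closing branch shown above.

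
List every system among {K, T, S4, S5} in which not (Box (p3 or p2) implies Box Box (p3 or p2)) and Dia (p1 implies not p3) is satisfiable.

K, T

T-tableau for the formula:
1. not (Box (p3 or p2) implies Box Box (p3 or p2)) and Dia (p1 implies not p3), 0
2. not (Box (p3 or p2) implies Box Box (p3 or p2)), 0
3. Dia (p1 implies not p3), 0
4. Box (p3 or p2), 0
5. not Box Box (p3 or p2), 0
6. p3 or p2, 0
7. p2, 0
8. p1 implies not p3, 1
9. p3 or p2, 1
10. not p3, 1
11. p2, 1
12. not Box (p3 or p2), 2
13. p3 or p2, 2
14. p2, 2
15. not (p3 or p2), 3
16. not p3, 3
17. not p2, 3
Accessibility: 0R0, 0R1, 0R2, 1R1, 2R2, 2R3, 3R3
Complete open branch: satisfiable in T, hence also in K (this T-model is also a K-model).
S4-tableau for the formula:
1. not (Box (p3 or p2) implies Box Box (p3 or p2)) and Dia (p1 implies not p3), 0
2. not (Box (p3 or p2) implies Box Box (p3 or p2)), 0
3. Dia (p1 implies not p3), 0
4. Box (p3 or p2), 0
5. not Box Box (p3 or p2), 0
6. p3 or p2, 0
7. p2, 0
8. p1 implies not p3, 1
9. p3 or p2, 1
10. not p3, 1
11. p2, 1
12. not Box (p3 or p2), 2
13. p3 or p2, 2
14. p2, 2
15. not (p3 or p2), 3
16. not p3, 3
17. not p2, 3
18. p3 or p2, 3
19. p2, 3
Accessibility: 0R0, 0R1, 0R2, 0R3, 1R1, 2R2, 2R3, 3R3
Branch closes: p2 and not p2 both at 3.
Every branch closes (one shown): unsatisfiable in S4, hence also in S5 (every S5-frame is an S4-frame).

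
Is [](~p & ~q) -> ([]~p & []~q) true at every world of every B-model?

Tableau for the negation ~([](~p & ~q) -> ([]~p & []~q)):
1. ~([](~p & ~q) -> ([]~p & []~q)), w0
2. [](~p & ~q), w0
3. ~([]~p & []~q), w0
4. ~p & ~q, w0
5. ~p, w0
6. ~q, w0
7. ~[]~q, w0
8. q, w1
9. ~p & ~q, w1
10. ~p, w1
11. ~q, w1
Accessibility: w0Rw0, w0Rw1, w1Rw0, w1Rw1
Branch closes: q and ~q both at w1.
Every branch of the negation's tableau closes; the branch above is one of them.

Valid in B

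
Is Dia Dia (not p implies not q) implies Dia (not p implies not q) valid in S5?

Valid in S5

Tableau for the negation not (Dia Dia (not p implies not q) implies Dia (not p implies not q)):
1. not (Dia Dia (not p implies not q) implies Dia (not p implies not q)), 0
2. Dia Dia (not p implies not q), 0
3. not Dia (not p implies not q), 0
4. not (not p implies not q), 0
5. not p, 0
6. q, 0
7. Dia (not p implies not q), 1
8. not (not p implies not q), 1
9. not p, 1
10. q, 1
11. not p implies not q, 2
12. not (not p implies not q), 2
13. not p, 2
14. q, 2
15. not q, 2
Accessibility: 0R0, 0R1, 0R2, 1R0, 1R1, 1R2, 2R0, 2R1, 2R2
Branch closes: q and not q both at 2.
All branches of the negation close; one closing branch shown above.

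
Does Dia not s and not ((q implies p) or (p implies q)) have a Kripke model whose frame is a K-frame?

1. Dia not s and not ((q implies p) or (p implies q)), u
2. Dia not s, u
3. not ((q implies p) or (p implies q)), u
4. not (q implies p), u
5. not (p implies q), u
6. q, u
7. not p, u
8. p, u
9. not q, u
Branch closes: p and not p both at u.
Every branch closes; the branch above is one of them.

No, unsatisfiable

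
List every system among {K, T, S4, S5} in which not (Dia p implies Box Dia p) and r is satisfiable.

S5-tableau for the formula:
1. not (Dia p implies Box Dia p) and r, 0
2. not (Dia p implies Box Dia p), 0   [and-rule on 1]
3. r, 0   [and-rule on 1]
4. Dia p, 0   [neg-implies-rule on 2]
5. not Box Dia p, 0   [neg-implies-rule on 2]
6. p, 1   [Dia-rule on 4: fresh world 1, 0R1]
7. not Dia p, 2   [neg-Box-rule on 5: fresh world 2, 0R2]
8. not p, 0   [neg-Dia-rule on 7 via 2R0]
9. not p, 1   [neg-Dia-rule on 7 via 2R1]
Accessibility: 0R0, 0R1, 0R2, 1R0, 1R1, 1R2, 2R0, 2R1, 2R2
Branch closes: p and not p both at 1.
Every branch closes (one shown): unsatisfiable in S5.
S4-tableau for the formula:
1. not (Dia p implies Box Dia p) and r, 0
2. not (Dia p implies Box Dia p), 0   [and-rule on 1]
3. r, 0   [and-rule on 1]
4. Dia p, 0   [neg-implies-rule on 2]
5. not Box Dia p, 0   [neg-implies-rule on 2]
6. p, 1   [Dia-rule on 4: fresh world 1, 0R1]
7. not Dia p, 2   [neg-Box-rule on 5: fresh world 2, 0R2]
8. not p, 2   [neg-Dia-rule on 7 via 2R2]
Accessibility: 0R0, 0R1, 0R2, 1R1, 2R2
Complete open branch: satisfiable in S4, hence also in K, T (this S4-model is also a K-model and a T-model).

K, T, S4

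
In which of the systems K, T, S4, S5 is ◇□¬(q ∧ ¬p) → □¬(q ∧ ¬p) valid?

S5

S4-tableau for the negation ¬(◇□¬(q ∧ ¬p) → □¬(q ∧ ¬p)):
1. ¬(◇□¬(q ∧ ¬p) → □¬(q ∧ ¬p)), 0
2. ◇□¬(q ∧ ¬p), 0
3. ¬□¬(q ∧ ¬p), 0
4. □¬(q ∧ ¬p), 1
5. ¬(q ∧ ¬p), 1
6. p, 1
7. q ∧ ¬p, 2
8. q, 2
9. ¬p, 2
Accessibility: 0R0, 0R1, 0R2, 1R1, 2R2
Complete open branch: countermodel on an S4-frame, so not valid in S4, nor in K, T (the same frame is also a K-frame and a T-frame).
S5-tableau for the negation ¬(◇□¬(q ∧ ¬p) → □¬(q ∧ ¬p)):
1. ¬(◇□¬(q ∧ ¬p) → □¬(q ∧ ¬p)), 0
2. ◇□¬(q ∧ ¬p), 0
3. ¬□¬(q ∧ ¬p), 0
4. □¬(q ∧ ¬p), 1
5. ¬(q ∧ ¬p), 0
6. ¬(q ∧ ¬p), 1
7. p, 0
8. p, 1
9. q ∧ ¬p, 2
10. q, 2
11. ¬p, 2
12. ¬(q ∧ ¬p), 2
13. p, 2
Accessibility: 0R0, 0R1, 0R2, 1R0, 1R1, 1R2, 2R0, 2R1, 2R2
Branch closes: p and ¬p both at 2.
Every branch closes (one shown): valid in S5.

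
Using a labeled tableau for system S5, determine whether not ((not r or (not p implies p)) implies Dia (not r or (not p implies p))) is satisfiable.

No, unsatisfiable

1. not ((not r or (not p implies p)) implies Dia (not r or (not p implies p))), w0
2. not r or (not p implies p), w0   [neg-implies-rule on 1]
3. not Dia (not r or (not p implies p)), w0   [neg-implies-rule on 1]
4. not (not r or (not p implies p)), w0   [neg-Dia-rule on 3 via w0Rw0]
5. r, w0   [neg-or-rule on 4]
6. not (not p implies p), w0   [neg-or-rule on 4]
7. not p, w0   [neg-implies-rule on 6]
8. not p implies p, w0   [or-rule on 2 (branches; this branch)]
9. p, w0   [implies-rule on 8 (branches; this branch)]
Accessibility: w0Rw0
Branch closes: p and not p both at w0.
(One branch shown.) All branches close.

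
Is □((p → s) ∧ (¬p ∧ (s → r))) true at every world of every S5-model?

No, not valid

Tableau for the negation ¬□((p → s) ∧ (¬p ∧ (s → r))):
1. ¬□((p → s) ∧ (¬p ∧ (s → r))), u
2. ¬((p → s) ∧ (¬p ∧ (s → r))), v   [¬□-rule on 1: fresh world v, uRv]
3. ¬(¬p ∧ (s → r)), v   [¬∧-rule on 2 (branches; this branch)]
4. ¬(s → r), v   [¬∧-rule on 3 (branches; this branch)]
5. s, v   [¬→-rule on 4]
6. ¬r, v   [¬→-rule on 4]
Accessibility: uRu, uRv, vRu, vRv
The negation has an open branch (countermodel exists).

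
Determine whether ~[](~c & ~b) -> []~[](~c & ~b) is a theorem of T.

Invalid (countermodel exists)

Tableau for the negation ~(~[](~c & ~b) -> []~[](~c & ~b)):
1. ~(~[](~c & ~b) -> []~[](~c & ~b)), 0
2. ~[](~c & ~b), 0
3. ~[]~[](~c & ~b), 0
4. ~(~c & ~b), 1
5. b, 1
6. [](~c & ~b), 2
7. ~c & ~b, 2
8. ~c, 2
9. ~b, 2
Accessibility: 0R0, 0R1, 0R2, 1R1, 2R2
The negation has an open branch (countermodel exists).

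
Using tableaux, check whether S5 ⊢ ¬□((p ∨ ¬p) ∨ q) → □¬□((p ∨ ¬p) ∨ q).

Tableau for the negation ¬(¬□((p ∨ ¬p) ∨ q) → □¬□((p ∨ ¬p) ∨ q)):
1. ¬(¬□((p ∨ ¬p) ∨ q) → □¬□((p ∨ ¬p) ∨ q)), 0
2. ¬□((p ∨ ¬p) ∨ q), 0   [¬→-rule on 1]
3. ¬□¬□((p ∨ ¬p) ∨ q), 0   [¬→-rule on 1]
4. ¬((p ∨ ¬p) ∨ q), 1   [¬□-rule on 2: fresh world 1, 0R1]
5. ¬(p ∨ ¬p), 1   [¬∨-rule on 4]
6. ¬q, 1   [¬∨-rule on 4]
7. ¬p, 1   [¬∨-rule on 5]
8. p, 1   [¬∨-rule on 5]
Accessibility: 0R0, 0R1, 1R0, 1R1
Branch closes: p and ¬p both at 1.
Every branch of the negation's tableau closes; the branch above is one of them.

Yes, valid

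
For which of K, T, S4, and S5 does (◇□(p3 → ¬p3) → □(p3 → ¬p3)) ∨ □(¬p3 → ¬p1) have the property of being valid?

S5

S4-tableau for the negation ¬((◇□(p3 → ¬p3) → □(p3 → ¬p3)) ∨ □(¬p3 → ¬p1)):
1. ¬((◇□(p3 → ¬p3) → □(p3 → ¬p3)) ∨ □(¬p3 → ¬p1)), u
2. ¬(◇□(p3 → ¬p3) → □(p3 → ¬p3)), u
3. ¬□(¬p3 → ¬p1), u
4. ◇□(p3 → ¬p3), u
5. ¬□(p3 → ¬p3), u
6. ¬(¬p3 → ¬p1), v
7. ¬p3, v
8. p1, v
9. □(p3 → ¬p3), w
10. p3 → ¬p3, w
11. ¬p3, w
12. ¬(p3 → ¬p3), x
13. p3, x
Accessibility: uRu, uRv, uRw, uRx, vRv, wRw, xRx
Complete open branch: countermodel on an S4-frame, so not valid in S4, nor in K, T (the same frame is also a K-frame and a T-frame).
S5-tableau for the negation ¬((◇□(p3 → ¬p3) → □(p3 → ¬p3)) ∨ □(¬p3 → ¬p1)):
1. ¬((◇□(p3 → ¬p3) → □(p3 → ¬p3)) ∨ □(¬p3 → ¬p1)), u
2. ¬(◇□(p3 → ¬p3) → □(p3 → ¬p3)), u
3. ¬□(¬p3 → ¬p1), u
4. ◇□(p3 → ¬p3), u
5. ¬□(p3 → ¬p3), u
6. ¬(¬p3 → ¬p1), v
7. ¬p3, v
8. p1, v
9. □(p3 → ¬p3), w
10. p3 → ¬p3, u
11. p3 → ¬p3, v
12. p3 → ¬p3, w
13. ¬p3, u
14. ¬p3, w
15. ¬(p3 → ¬p3), x
16. p3, x
17. p3 → ¬p3, x
18. ¬p3, x
Accessibility: uRu, uRv, uRw, uRx, vRu, vRv, vRw, vRx, wRu, wRv, wRw, wRx, xRu, xRv, xRw, xRx
Branch closes: p3 and ¬p3 both at x.
Every branch closes (one shown): valid in S5.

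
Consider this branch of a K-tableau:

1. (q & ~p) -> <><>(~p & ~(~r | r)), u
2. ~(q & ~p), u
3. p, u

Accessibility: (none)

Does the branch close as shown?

No atom appears with both signs at the same world.

Not closed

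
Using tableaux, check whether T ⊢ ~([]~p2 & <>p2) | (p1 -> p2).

Valid in T

Tableau for the negation ~(~([]~p2 & <>p2) | (p1 -> p2)):
1. ~(~([]~p2 & <>p2) | (p1 -> p2)), u
2. []~p2 & <>p2, u
3. ~(p1 -> p2), u
4. []~p2, u
5. <>p2, u
6. p1, u
7. ~p2, u
8. p2, v
9. ~p2, v
Accessibility: uRu, uRv, vRv
Branch closes: p2 and ~p2 both at v.
Every branch of the negation's tableau closes; the branch above is one of them.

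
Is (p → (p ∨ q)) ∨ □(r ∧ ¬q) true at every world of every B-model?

Tableau for the negation ¬((p → (p ∨ q)) ∨ □(r ∧ ¬q)):
1. ¬((p → (p ∨ q)) ∨ □(r ∧ ¬q)), u
2. ¬(p → (p ∨ q)), u
3. ¬□(r ∧ ¬q), u
4. p, u
5. ¬(p ∨ q), u
6. ¬p, u
7. ¬q, u
Accessibility: uRu
Branch closes: p and ¬p both at u.
All branches of the negation close; one closing branch shown above.

Valid in B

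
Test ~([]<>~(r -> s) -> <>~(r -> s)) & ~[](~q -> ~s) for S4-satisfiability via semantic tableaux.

Unsatisfiable

1. ~([]<>~(r -> s) -> <>~(r -> s)) & ~[](~q -> ~s), u
2. ~([]<>~(r -> s) -> <>~(r -> s)), u
3. ~[](~q -> ~s), u
4. []<>~(r -> s), u
5. ~<>~(r -> s), u
6. <>~(r -> s), u
7. r -> s, u
8. s, u
9. ~(~q -> ~s), v
10. ~q, v
11. s, v
12. <>~(r -> s), v
13. r -> s, v
14. ~(r -> s), w
15. r, w
16. ~s, w
17. <>~(r -> s), w
18. r -> s, w
19. s, w
Accessibility: uRu, uRv, uRw, vRv, wRw
Branch closes: s and ~s both at w.
(One branch shown.) All branches close.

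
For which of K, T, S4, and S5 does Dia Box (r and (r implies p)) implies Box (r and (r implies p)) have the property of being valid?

S5

S4-tableau for the negation not (Dia Box (r and (r implies p)) implies Box (r and (r implies p))):
1. not (Dia Box (r and (r implies p)) implies Box (r and (r implies p))), u
2. Dia Box (r and (r implies p)), u
3. not Box (r and (r implies p)), u
4. Box (r and (r implies p)), v
5. r and (r implies p), v
6. r, v
7. r implies p, v
8. p, v
9. not (r and (r implies p)), w
10. not (r implies p), w
11. r, w
12. not p, w
Accessibility: uRu, uRv, uRw, vRv, wRw
Complete open branch: countermodel on an S4-frame, so not valid in S4, nor in K, T (the same frame is also a K-frame and a T-frame).
S5-tableau for the negation not (Dia Box (r and (r implies p)) implies Box (r and (r implies p))):
1. not (Dia Box (r and (r implies p)) implies Box (r and (r implies p))), u
2. Dia Box (r and (r implies p)), u
3. not Box (r and (r implies p)), u
4. Box (r and (r implies p)), v
5. r and (r implies p), u
6. r, u
7. r implies p, u
8. r and (r implies p), v
9. r, v
10. r implies p, v
11. p, u
12. p, v
13. not (r and (r implies p)), w
14. r and (r implies p), w
15. r, w
16. r implies p, w
17. not (r implies p), w
18. not p, w
19. p, w
Accessibility: uRu, uRv, uRw, vRu, vRv, vRw, wRu, wRv, wRw
Branch closes: p and not p both at w.
Every branch closes (one shown): valid in S5.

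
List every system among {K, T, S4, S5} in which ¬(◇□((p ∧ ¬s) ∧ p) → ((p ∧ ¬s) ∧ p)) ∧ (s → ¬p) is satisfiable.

K, T, S4

S5-tableau for the formula:
1. ¬(◇□((p ∧ ¬s) ∧ p) → ((p ∧ ¬s) ∧ p)) ∧ (s → ¬p), u
2. ¬(◇□((p ∧ ¬s) ∧ p) → ((p ∧ ¬s) ∧ p)), u   [∧-rule on 1]
3. s → ¬p, u   [∧-rule on 1]
4. ◇□((p ∧ ¬s) ∧ p), u   [¬→-rule on 2]
5. ¬((p ∧ ¬s) ∧ p), u   [¬→-rule on 2]
6. ¬p, u   [→-rule on 3 (branches; this branch)]
7. ¬(p ∧ ¬s), u   [¬∧-rule on 5 (branches; this branch)]
8. s, u   [¬∧-rule on 7 (branches; this branch)]
9. □((p ∧ ¬s) ∧ p), v   [◇-rule on 4: fresh world v, uRv]
10. (p ∧ ¬s) ∧ p, u   [□-rule on 9 via vRu]
11. p ∧ ¬s, u   [∧-rule on 10]
12. p, u   [∧-rule on 10]
Accessibility: uRu, uRv, vRu, vRv
Branch closes: p and ¬p both at u.
Every branch closes (one shown): unsatisfiable in S5.
S4-tableau for the formula:
1. ¬(◇□((p ∧ ¬s) ∧ p) → ((p ∧ ¬s) ∧ p)) ∧ (s → ¬p), u
2. ¬(◇□((p ∧ ¬s) ∧ p) → ((p ∧ ¬s) ∧ p)), u   [∧-rule on 1]
3. s → ¬p, u   [∧-rule on 1]
4. ◇□((p ∧ ¬s) ∧ p), u   [¬→-rule on 2]
5. ¬((p ∧ ¬s) ∧ p), u   [¬→-rule on 2]
6. ¬p, u   [→-rule on 3 (branches; this branch)]
7. □((p ∧ ¬s) ∧ p), v   [◇-rule on 4: fresh world v, uRv]
8. (p ∧ ¬s) ∧ p, v   [□-rule on 7 via vRv]
9. p ∧ ¬s, v   [∧-rule on 8]
10. p, v   [∧-rule on 8]
11. ¬s, v   [∧-rule on 9]
Accessibility: uRu, uRv, vRv
Complete open branch: satisfiable in S4, hence also in K, T (this S4-model is also a K-model and a T-model).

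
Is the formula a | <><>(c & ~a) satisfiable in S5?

1. a | <><>(c & ~a), 0
2. <><>(c & ~a), 0   [|-rule on 1 (branches; this branch)]
3. <>(c & ~a), 1   [<>-rule on 2: fresh world 1, 0R1]
4. c & ~a, 2   [<>-rule on 3: fresh world 2, 1R2]
5. c, 2   [&-rule on 4]
6. ~a, 2   [&-rule on 4]
Accessibility: 0R0, 0R1, 0R2, 1R0, 1R1, 1R2, 2R0, 2R1, 2R2

Satisfiable (open branch found)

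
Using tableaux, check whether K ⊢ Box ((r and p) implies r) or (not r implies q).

Yes, valid

Tableau for the negation not (Box ((r and p) implies r) or (not r implies q)):
1. not (Box ((r and p) implies r) or (not r implies q)), 0
2. not Box ((r and p) implies r), 0
3. not (not r implies q), 0
4. not r, 0
5. not q, 0
6. not ((r and p) implies r), 1
7. r and p, 1
8. not r, 1
9. r, 1
10. p, 1
Accessibility: 0R1
Branch closes: r and not r both at 1.
Every branch of the negation's tableau closes; the branch above is one of them.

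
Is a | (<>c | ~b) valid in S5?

Invalid (countermodel exists)

Tableau for the negation ~(a | (<>c | ~b)):
1. ~(a | (<>c | ~b)), u
2. ~a, u   [~|-rule on 1]
3. ~(<>c | ~b), u   [~|-rule on 1]
4. ~<>c, u   [~|-rule on 3]
5. b, u   [~|-rule on 3]
6. ~c, u   [~<>-rule on 4 via uRu]
Accessibility: uRu
The negation has an open branch (countermodel exists).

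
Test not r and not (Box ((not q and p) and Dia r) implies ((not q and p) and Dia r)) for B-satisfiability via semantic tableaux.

Unsatisfiable

1. not r and not (Box ((not q and p) and Dia r) implies ((not q and p) and Dia r)), w0
2. not r, w0   [and-rule on 1]
3. not (Box ((not q and p) and Dia r) implies ((not q and p) and Dia r)), w0   [and-rule on 1]
4. Box ((not q and p) and Dia r), w0   [neg-implies-rule on 3]
5. not ((not q and p) and Dia r), w0   [neg-implies-rule on 3]
6. (not q and p) and Dia r, w0   [Box-rule on 4 via w0Rw0]
7. not q and p, w0   [and-rule on 6]
8. Dia r, w0   [and-rule on 6]
9. not q, w0   [and-rule on 7]
10. p, w0   [and-rule on 7]
11. not Dia r, w0   [neg-and-rule on 5 (branches; this branch)]
12. r, w1   [Dia-rule on 8: fresh world w1, w0Rw1]
13. (not q and p) and Dia r, w1   [Box-rule on 4 via w0Rw1]
14. not q and p, w1   [and-rule on 13]
15. Dia r, w1   [and-rule on 13]
16. not q, w1   [and-rule on 14]
17. p, w1   [and-rule on 14]
18. not r, w1   [neg-Dia-rule on 11 via w0Rw1]
Accessibility: w0Rw0, w0Rw1, w1Rw0, w1Rw1
Branch closes: r and not r both at w1.
(One branch shown.) All branches close.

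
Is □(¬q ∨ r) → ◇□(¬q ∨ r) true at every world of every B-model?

Valid in B

Tableau for the negation ¬(□(¬q ∨ r) → ◇□(¬q ∨ r)):
1. ¬(□(¬q ∨ r) → ◇□(¬q ∨ r)), u
2. □(¬q ∨ r), u   [¬→-rule on 1]
3. ¬◇□(¬q ∨ r), u   [¬→-rule on 1]
4. ¬q ∨ r, u   [□-rule on 2 via uRu]
5. ¬□(¬q ∨ r), u   [¬◇-rule on 3 via uRu]
6. r, u   [∨-rule on 4 (branches; this branch)]
7. ¬(¬q ∨ r), v   [¬□-rule on 5: fresh world v, uRv]
8. q, v   [¬∨-rule on 7]
9. ¬r, v   [¬∨-rule on 7]
10. ¬q ∨ r, v   [□-rule on 2 via uRv]
11. ¬□(¬q ∨ r), v   [¬◇-rule on 3 via uRv]
12. r, v   [∨-rule on 10 (branches; this branch)]
Accessibility: uRu, uRv, vRu, vRv
Branch closes: r and ¬r both at v.
Every branch of the negation's tableau closes; the branch above is one of them.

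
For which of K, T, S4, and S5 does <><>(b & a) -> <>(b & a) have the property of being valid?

S4, S5

S4-tableau for the negation ~(<><>(b & a) -> <>(b & a)):
1. ~(<><>(b & a) -> <>(b & a)), u
2. <><>(b & a), u
3. ~<>(b & a), u
4. ~(b & a), u
5. ~a, u
6. <>(b & a), v
7. ~(b & a), v
8. ~a, v
9. b & a, w
10. b, w
11. a, w
12. ~(b & a), w
13. ~a, w
Accessibility: uRu, uRv, uRw, vRv, vRw, wRw
Branch closes: a and ~a both at w.
Every branch closes (one shown): valid in S4, hence also in S5 (every theorem of S4 is a theorem of S5).
T-tableau for the negation ~(<><>(b & a) -> <>(b & a)):
1. ~(<><>(b & a) -> <>(b & a)), u
2. <><>(b & a), u
3. ~<>(b & a), u
4. ~(b & a), u
5. ~a, u
6. <>(b & a), v
7. ~(b & a), v
8. ~a, v
9. b & a, w
10. b, w
11. a, w
Accessibility: uRu, uRv, vRv, vRw, wRw
Complete open branch: countermodel on a T-frame, so not valid in T, nor in K (the same frame is also a K-frame).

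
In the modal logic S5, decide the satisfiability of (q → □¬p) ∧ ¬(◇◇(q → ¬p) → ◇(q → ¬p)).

1. (q → □¬p) ∧ ¬(◇◇(q → ¬p) → ◇(q → ¬p)), u
2. q → □¬p, u
3. ¬(◇◇(q → ¬p) → ◇(q → ¬p)), u
4. ◇◇(q → ¬p), u
5. ¬◇(q → ¬p), u
6. ¬(q → ¬p), u
7. q, u
8. p, u
9. □¬p, u
10. ¬p, u
Accessibility: uRu
Branch closes: p and ¬p both at u.
(One branch shown.) All branches close.

Unsatisfiable (every branch closes)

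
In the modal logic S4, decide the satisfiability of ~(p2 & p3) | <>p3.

Yes, satisfiable

1. ~(p2 & p3) | <>p3, 0
2. <>p3, 0
3. p3, 1
Accessibility: 0R0, 0R1, 1R1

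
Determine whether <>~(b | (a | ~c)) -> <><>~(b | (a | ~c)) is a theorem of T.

Valid

Tableau for the negation ~(<>~(b | (a | ~c)) -> <><>~(b | (a | ~c))):
1. ~(<>~(b | (a | ~c)) -> <><>~(b | (a | ~c))), w0
2. <>~(b | (a | ~c)), w0   [~->-rule on 1]
3. ~<><>~(b | (a | ~c)), w0   [~->-rule on 1]
4. ~<>~(b | (a | ~c)), w0   [~<>-rule on 3 via w0Rw0]
5. b | (a | ~c), w0   [~<>-rule on 4 via w0Rw0]
6. a | ~c, w0   [|-rule on 5 (branches; this branch)]
7. ~c, w0   [|-rule on 6 (branches; this branch)]
8. ~(b | (a | ~c)), w1   [<>-rule on 2: fresh world w1, w0Rw1]
9. ~b, w1   [~|-rule on 8]
10. ~(a | ~c), w1   [~|-rule on 8]
11. ~a, w1   [~|-rule on 10]
12. c, w1   [~|-rule on 10]
13. ~<>~(b | (a | ~c)), w1   [~<>-rule on 3 via w0Rw1]
14. b | (a | ~c), w1   [~<>-rule on 4 via w0Rw1]
15. a | ~c, w1   [|-rule on 14 (branches; this branch)]
16. ~c, w1   [|-rule on 15 (branches; this branch)]
Accessibility: w0Rw0, w0Rw1, w1Rw1
Branch closes: c and ~c both at w1.
Every branch of the negation's tableau closes; the branch above is one of them.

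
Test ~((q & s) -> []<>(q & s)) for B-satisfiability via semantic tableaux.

1. ~((q & s) -> []<>(q & s)), w0
2. q & s, w0
3. ~[]<>(q & s), w0
4. q, w0
5. s, w0
6. ~<>(q & s), w1
7. ~(q & s), w0
8. ~(q & s), w1
9. ~s, w0
Accessibility: w0Rw0, w0Rw1, w1Rw0, w1Rw1
Branch closes: s and ~s both at w0.
All branches of the tableau close; one closing branch shown above.

Unsatisfiable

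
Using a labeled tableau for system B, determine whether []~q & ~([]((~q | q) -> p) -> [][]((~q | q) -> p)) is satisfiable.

Satisfiable

1. []~q & ~([]((~q | q) -> p) -> [][]((~q | q) -> p)), 0
2. []~q, 0   [&-rule on 1]
3. ~([]((~q | q) -> p) -> [][]((~q | q) -> p)), 0   [&-rule on 1]
4. []((~q | q) -> p), 0   [~->-rule on 3]
5. ~[][]((~q | q) -> p), 0   [~->-rule on 3]
6. ~q, 0   [[]-rule on 2 via 0R0]
7. (~q | q) -> p, 0   [[]-rule on 4 via 0R0]
8. p, 0   [->-rule on 7 (branches; this branch)]
9. ~[]((~q | q) -> p), 1   [~[]-rule on 5: fresh world 1, 0R1]
10. ~q, 1   [[]-rule on 2 via 0R1]
11. (~q | q) -> p, 1   [[]-rule on 4 via 0R1]
12. p, 1   [->-rule on 11 (branches; this branch)]
13. ~((~q | q) -> p), 2   [~[]-rule on 9: fresh world 2, 1R2]
14. ~q | q, 2   [~->-rule on 13]
15. ~p, 2   [~->-rule on 13]
16. q, 2   [|-rule on 14 (branches; this branch)]
Accessibility: 0R0, 0R1, 1R0, 1R1, 1R2, 2R1, 2R2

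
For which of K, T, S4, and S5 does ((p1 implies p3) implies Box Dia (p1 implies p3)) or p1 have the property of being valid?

S5

S4-tableau for the negation not (((p1 implies p3) implies Box Dia (p1 implies p3)) or p1):
1. not (((p1 implies p3) implies Box Dia (p1 implies p3)) or p1), u
2. not ((p1 implies p3) implies Box Dia (p1 implies p3)), u   [neg-or-rule on 1]
3. not p1, u   [neg-or-rule on 1]
4. p1 implies p3, u   [neg-implies-rule on 2]
5. not Box Dia (p1 implies p3), u   [neg-implies-rule on 2]
6. p3, u   [implies-rule on 4 (branches; this branch)]
7. not Dia (p1 implies p3), v   [neg-Box-rule on 5: fresh world v, uRv]
8. not (p1 implies p3), v   [neg-Dia-rule on 7 via vRv]
9. p1, v   [neg-implies-rule on 8]
10. not p3, v   [neg-implies-rule on 8]
Accessibility: uRu, uRv, vRv
Complete open branch: countermodel on an S4-frame, so not valid in S4, nor in K, T (the same frame is also a K-frame and a T-frame).
S5-tableau for the negation not (((p1 implies p3) implies Box Dia (p1 implies p3)) or p1):
1. not (((p1 implies p3) implies Box Dia (p1 implies p3)) or p1), u
2. not ((p1 implies p3) implies Box Dia (p1 implies p3)), u   [neg-or-rule on 1]
3. not p1, u   [neg-or-rule on 1]
4. p1 implies p3, u   [neg-implies-rule on 2]
5. not Box Dia (p1 implies p3), u   [neg-implies-rule on 2]
6. p3, u   [implies-rule on 4 (branches; this branch)]
7. not Dia (p1 implies p3), v   [neg-Box-rule on 5: fresh world v, uRv]
8. not (p1 implies p3), u   [neg-Dia-rule on 7 via vRu]
9. p1, u   [neg-implies-rule on 8]
10. not p3, u   [neg-implies-rule on 8]
Accessibility: uRu, uRv, vRu, vRv
Branch closes: p1 and not p1 both at u.
Every branch closes (one shown): valid in S5.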